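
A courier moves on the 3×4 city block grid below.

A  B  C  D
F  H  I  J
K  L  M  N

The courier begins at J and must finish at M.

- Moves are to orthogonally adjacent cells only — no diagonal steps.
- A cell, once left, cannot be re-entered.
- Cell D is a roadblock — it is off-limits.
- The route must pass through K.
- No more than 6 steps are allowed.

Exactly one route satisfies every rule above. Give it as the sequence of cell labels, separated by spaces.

J I H F K L M

Any route must reach K and still end at M within 6 moves, so the order of the required stops is forced.
Route from J: left 3 to F, down 1 to K, right 2 to M — 6 moves in all.
Check: all required cells visited; 6 ≤ 6 moves.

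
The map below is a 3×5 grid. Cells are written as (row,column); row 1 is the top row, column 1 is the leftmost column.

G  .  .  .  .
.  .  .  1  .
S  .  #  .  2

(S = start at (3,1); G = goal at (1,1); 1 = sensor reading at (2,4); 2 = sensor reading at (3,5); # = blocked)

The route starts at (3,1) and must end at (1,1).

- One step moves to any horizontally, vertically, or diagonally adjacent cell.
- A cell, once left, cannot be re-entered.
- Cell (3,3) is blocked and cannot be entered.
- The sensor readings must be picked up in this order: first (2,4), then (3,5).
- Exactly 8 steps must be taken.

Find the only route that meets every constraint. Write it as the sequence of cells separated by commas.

(3,1), (2,2), (1,3), (2,4), (3,5), (3,4), (2,3), (1,2), (1,1)

The waypoints must appear in the order (2,4), (3,5), with no cell reused.
Route from (3,1): up-right 2 to (1,3), down-right 2 to (3,5), left 1 to (3,4), up-left 2 to (1,2), left 1 to (1,1) — 8 moves in all.
Check: order respected (1 at step 3, 2 at step 4); 8 moves as required.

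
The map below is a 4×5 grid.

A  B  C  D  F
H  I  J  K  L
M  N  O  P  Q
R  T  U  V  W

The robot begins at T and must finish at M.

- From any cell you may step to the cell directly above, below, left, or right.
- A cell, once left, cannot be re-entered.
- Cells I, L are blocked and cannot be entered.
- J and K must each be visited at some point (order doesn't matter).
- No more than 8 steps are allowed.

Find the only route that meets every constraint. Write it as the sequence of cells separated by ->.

T -> U -> V -> P -> K -> J -> O -> N -> M

The 8-move cap with required stops at J, K leaves no slack for detours.
Route from T: 2× right (reaching V), 2× up (reaching K), left to J, down to O, 2× left (reaching M) — 8 moves in all.
Check: all required cells visited; 8 ≤ 8 moves.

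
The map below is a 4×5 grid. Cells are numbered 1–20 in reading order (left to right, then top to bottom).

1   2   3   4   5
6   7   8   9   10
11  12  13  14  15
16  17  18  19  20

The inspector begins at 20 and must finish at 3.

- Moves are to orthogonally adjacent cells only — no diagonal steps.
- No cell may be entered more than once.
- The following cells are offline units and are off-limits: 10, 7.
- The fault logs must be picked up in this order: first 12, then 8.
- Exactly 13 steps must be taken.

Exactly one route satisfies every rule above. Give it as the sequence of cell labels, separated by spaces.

The waypoints must appear in the order 12, 8, with no cell reused.
Route from 20: up 1 to 15, left 1 to 14, down 1 to 19, left 3 to 16, up 1 to 11, right 2 to 13, up 1 to 8, right 1 to 9, up 1 to 4, left 1 to 3 — 13 moves in all.
Check: order respected (12 at step 8, 8 at step 10); 13 moves as required.

20 15 14 19 18 17 16 11 12 13 8 9 4 3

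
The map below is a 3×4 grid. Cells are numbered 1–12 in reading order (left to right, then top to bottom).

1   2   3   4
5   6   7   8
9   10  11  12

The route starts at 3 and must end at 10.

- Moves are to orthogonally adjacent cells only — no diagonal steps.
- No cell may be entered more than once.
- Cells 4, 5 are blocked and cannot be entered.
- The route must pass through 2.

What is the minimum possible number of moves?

Any route passes through 2 somewhere between 3 and 10. Summing Manhattan distances along the two legs (3 → 2 → 10) gives a lower bound of 1 + 2 = 3 moves.
A route of 3 moves achieves this: 3 → 2 → 6 → 10.
Since 3 matches the lower bound, it is optimal.

3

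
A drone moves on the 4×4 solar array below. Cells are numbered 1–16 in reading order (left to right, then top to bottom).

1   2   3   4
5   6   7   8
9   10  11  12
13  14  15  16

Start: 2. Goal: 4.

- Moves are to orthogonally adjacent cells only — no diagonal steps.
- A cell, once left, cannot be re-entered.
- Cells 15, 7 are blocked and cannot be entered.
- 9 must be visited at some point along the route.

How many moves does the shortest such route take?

Any route passes through 9 somewhere between 2 and 4. Summing Manhattan distances along the two legs (2 → 9 → 4) gives a lower bound of 3 + 5 = 8 moves.
A route of 8 moves achieves this: 2 → 6 → 5 → 9 → 10 → 11 → 12 → 8 → 4.
Since 8 matches the lower bound, it is optimal.

8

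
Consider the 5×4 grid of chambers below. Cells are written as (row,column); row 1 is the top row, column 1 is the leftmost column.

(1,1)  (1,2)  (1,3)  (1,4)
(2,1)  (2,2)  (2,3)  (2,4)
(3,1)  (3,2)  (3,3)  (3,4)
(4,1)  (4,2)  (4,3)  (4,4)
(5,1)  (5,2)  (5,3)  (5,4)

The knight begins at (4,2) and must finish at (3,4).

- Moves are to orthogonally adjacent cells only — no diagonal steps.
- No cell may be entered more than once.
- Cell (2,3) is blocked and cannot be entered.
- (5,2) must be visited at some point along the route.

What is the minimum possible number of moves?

Any route passes through (5,2) somewhere between (4,2) and (3,4). Summing Manhattan distances along the two legs ((4,2) → (5,2) → (3,4)) gives a lower bound of 1 + 4 = 5 moves.
A route of 5 moves achieves this: (4,2) → (5,2) → (5,3) → (4,3) → (3,3) → (3,4).
Since 5 matches the lower bound, it is optimal.

5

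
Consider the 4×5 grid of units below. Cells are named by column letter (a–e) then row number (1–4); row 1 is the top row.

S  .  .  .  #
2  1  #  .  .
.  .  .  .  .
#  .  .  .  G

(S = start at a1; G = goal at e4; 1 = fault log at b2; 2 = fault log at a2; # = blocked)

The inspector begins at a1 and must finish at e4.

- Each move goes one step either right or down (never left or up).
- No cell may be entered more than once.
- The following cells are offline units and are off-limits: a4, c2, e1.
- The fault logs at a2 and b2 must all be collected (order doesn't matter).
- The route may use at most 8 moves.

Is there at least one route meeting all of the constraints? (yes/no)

yes

One route that works: a1 → a2 → b2 → b3 → b4 → c4 → d4 → e4.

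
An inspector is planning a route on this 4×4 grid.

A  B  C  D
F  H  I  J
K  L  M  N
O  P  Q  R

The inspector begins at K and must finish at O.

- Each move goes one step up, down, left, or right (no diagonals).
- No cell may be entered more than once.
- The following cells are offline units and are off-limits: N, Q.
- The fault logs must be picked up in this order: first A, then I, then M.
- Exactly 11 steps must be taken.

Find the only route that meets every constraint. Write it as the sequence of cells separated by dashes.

The waypoints must appear in the order A, I, M, with no cell reused.
Route from K: 2× up (reaching A), 3× right (reaching D), down to J, left to I, down to M, left to L, down to P, left to O — 11 moves in all.
Check: order respected (A at step 2, I at step 7, M at step 8); 11 moves as required.

K - F - A - B - C - D - J - I - M - L - P - O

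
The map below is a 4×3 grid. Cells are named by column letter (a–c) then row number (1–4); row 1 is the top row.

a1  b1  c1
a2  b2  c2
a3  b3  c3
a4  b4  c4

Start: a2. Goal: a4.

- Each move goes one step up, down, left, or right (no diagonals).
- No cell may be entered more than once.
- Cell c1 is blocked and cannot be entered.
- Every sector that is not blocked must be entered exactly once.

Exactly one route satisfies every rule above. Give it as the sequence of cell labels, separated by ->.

Need to visit all 11 open cells exactly once, starting at a2 and ending at a4.
Route from a2: up 1 to a1, right 1 to b1, down 1 to b2, right 1 to c2, down 2 to c4, left 1 to b4, up 1 to b3, left 1 to a3, down 1 to a4 — 10 moves in all.
Check: all 11 open cells covered.

a2 -> a1 -> b1 -> b2 -> c2 -> c3 -> c4 -> b4 -> b3 -> a3 -> a4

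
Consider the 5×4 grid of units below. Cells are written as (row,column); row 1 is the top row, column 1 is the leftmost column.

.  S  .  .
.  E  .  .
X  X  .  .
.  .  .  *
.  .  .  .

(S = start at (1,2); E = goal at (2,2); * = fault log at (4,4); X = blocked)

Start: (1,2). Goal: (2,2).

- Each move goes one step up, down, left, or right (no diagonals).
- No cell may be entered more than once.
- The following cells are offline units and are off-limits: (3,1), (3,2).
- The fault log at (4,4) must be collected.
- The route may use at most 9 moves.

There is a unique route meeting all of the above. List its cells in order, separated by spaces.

Any route must reach (4,4) and still end at (2,2) within 9 moves, so the order of the required stops is forced.
Route from (1,2): 2× right (reaching (1,4)), 3× down (reaching (4,4)), left to (4,3), 2× up (reaching (2,3)), left to (2,2) — 9 moves in all.
Check: all required cells visited; 9 ≤ 9 moves.

(1,2) (1,3) (1,4) (2,4) (3,4) (4,4) (4,3) (3,3) (2,3) (2,2)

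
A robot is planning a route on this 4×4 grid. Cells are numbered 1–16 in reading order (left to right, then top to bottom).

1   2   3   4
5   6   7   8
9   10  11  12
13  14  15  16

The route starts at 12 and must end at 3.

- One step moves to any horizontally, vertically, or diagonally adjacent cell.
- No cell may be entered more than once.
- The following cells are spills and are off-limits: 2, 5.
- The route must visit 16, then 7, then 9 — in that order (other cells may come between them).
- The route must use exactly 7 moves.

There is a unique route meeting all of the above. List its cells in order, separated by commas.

The waypoints must appear in the order 16, 7, 9, with no cell reused.
Route from 12: down to 16, up-left to 11, up to 7, down-left to 10, left to 9, 2× up-right (reaching 3) — 7 moves in all.
Check: order respected (16 at step 1, 7 at step 3, 9 at step 5); 7 moves as required.

12, 16, 11, 7, 10, 9, 6, 3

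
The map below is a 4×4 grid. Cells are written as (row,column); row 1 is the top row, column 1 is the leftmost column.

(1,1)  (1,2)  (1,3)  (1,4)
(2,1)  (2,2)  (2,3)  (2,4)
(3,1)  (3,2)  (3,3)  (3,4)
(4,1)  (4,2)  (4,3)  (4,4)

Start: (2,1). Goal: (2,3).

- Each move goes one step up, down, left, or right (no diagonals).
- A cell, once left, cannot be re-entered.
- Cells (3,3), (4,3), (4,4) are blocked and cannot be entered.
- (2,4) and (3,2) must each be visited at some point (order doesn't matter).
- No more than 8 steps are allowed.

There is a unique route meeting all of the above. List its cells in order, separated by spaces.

(2,1) (3,1) (3,2) (2,2) (1,2) (1,3) (1,4) (2,4) (2,3)

The budget equals the shortest possible length, so every move has to be on a shortest route through the required cells.
Route from (2,1): down to (3,1), right to (3,2), 2× up (reaching (1,2)), 2× right (reaching (1,4)), down to (2,4), left to (2,3) — 8 moves in all.
Check: all required cells visited; 8 ≤ 8 moves.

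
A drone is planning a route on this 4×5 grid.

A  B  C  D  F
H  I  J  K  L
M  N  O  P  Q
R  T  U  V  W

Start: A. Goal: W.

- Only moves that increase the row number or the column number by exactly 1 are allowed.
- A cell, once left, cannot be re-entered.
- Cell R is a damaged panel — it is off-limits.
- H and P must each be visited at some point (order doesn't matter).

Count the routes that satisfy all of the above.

A right/down-only route from A to W makes exactly 3 down-moves and 4 right-moves in some order.
With no other constraints that would be C(7,3) = 35 routes.
A monotone route can only reach the required cells in the order H, P, so split there and multiply the segment counts (each segment already excludes blocked cells): A→H: 1; H→P: 4; P→W: 2; product = 8.
That gives 8 routes.

8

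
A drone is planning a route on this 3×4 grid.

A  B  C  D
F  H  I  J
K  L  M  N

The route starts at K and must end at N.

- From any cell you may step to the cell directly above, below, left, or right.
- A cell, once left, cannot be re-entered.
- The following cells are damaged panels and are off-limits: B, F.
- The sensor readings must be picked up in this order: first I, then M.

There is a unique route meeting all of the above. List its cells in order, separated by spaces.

The waypoints must appear in the order I, M, with no cell reused.
Route from K: right 1 to L, up 1 to H, right 1 to I, down 1 to M, right 1 to N — 5 moves in all.
Check: order respected (I at step 3, M at step 4).

K L H I M N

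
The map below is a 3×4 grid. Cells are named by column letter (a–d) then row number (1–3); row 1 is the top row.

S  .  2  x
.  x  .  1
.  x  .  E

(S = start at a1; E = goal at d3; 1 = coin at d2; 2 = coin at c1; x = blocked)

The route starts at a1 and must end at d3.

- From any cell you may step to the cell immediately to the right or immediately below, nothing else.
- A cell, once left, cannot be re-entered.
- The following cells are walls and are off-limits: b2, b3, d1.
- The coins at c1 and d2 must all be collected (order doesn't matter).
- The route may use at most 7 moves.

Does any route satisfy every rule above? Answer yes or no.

One route that works: a1 → b1 → c1 → c2 → d2 → d3.

yes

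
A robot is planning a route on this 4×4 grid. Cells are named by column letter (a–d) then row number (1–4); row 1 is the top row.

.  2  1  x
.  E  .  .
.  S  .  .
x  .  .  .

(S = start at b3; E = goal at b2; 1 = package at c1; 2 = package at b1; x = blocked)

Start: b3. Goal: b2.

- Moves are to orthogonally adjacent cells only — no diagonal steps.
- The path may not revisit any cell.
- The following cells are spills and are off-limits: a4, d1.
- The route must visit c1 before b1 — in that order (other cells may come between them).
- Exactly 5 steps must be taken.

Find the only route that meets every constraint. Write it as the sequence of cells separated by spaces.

The waypoints must appear in the order c1, b1, with no cell reused.
Route from b3: right to c3, 2× up (reaching c1), left to b1, down to b2 — 5 moves in all.
Check: order respected (1 at step 3, 2 at step 4); 5 moves as required.

b3 c3 c2 c1 b1 b2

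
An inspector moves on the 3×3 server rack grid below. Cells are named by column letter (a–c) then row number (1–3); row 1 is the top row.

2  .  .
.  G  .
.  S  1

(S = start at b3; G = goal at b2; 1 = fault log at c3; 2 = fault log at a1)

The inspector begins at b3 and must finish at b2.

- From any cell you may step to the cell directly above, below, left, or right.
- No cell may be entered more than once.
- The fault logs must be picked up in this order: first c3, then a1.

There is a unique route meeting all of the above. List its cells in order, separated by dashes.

b3 - c3 - c2 - c1 - b1 - a1 - a2 - b2

The waypoints must appear in the order c3, a1, with no cell reused.
Route from b3: right 1 to c3, up 2 to c1, left 2 to a1, down 1 to a2, right 1 to b2 — 7 moves in all.
Check: order respected (1 at step 1, 2 at step 5).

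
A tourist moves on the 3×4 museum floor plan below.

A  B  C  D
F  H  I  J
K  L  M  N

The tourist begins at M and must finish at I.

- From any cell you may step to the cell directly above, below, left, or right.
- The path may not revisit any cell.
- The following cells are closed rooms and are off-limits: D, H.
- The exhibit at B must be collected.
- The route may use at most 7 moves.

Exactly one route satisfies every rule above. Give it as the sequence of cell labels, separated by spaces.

M L K F A B C I

The budget equals the shortest possible length, so every move has to be on a shortest route through the required cells.
Route from M: 2× left (reaching K), 2× up (reaching A), 2× right (reaching C), down to I — 7 moves in all.
Check: all required cells visited; 7 ≤ 7 moves.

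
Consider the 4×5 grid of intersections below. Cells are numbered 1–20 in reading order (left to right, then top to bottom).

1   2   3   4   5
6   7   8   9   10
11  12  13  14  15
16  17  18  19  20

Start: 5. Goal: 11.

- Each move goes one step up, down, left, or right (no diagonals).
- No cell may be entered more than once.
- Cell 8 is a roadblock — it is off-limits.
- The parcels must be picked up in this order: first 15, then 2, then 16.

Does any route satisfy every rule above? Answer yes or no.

yes

One route that works: 5 → 10 → 15 → 14 → 9 → 4 → 3 → 2 → 7 → 12 → 17 → 16 → 11.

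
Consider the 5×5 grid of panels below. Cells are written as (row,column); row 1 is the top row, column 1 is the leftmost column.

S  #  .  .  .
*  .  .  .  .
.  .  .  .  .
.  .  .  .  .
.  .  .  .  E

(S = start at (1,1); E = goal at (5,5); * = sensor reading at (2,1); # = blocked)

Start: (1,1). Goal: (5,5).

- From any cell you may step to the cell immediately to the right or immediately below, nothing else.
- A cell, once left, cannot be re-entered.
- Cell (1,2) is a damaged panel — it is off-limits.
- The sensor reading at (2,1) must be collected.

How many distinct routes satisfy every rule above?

35

A right/down-only route from (1,1) to (5,5) makes exactly 4 down-moves and 4 right-moves in some order.
With no other constraints that would be C(8,4) = 70 routes.
Split at (2,1) and multiply the segment counts (each segment already excludes blocked cells): (1,1)→(2,1): 1; (2,1)→(5,5): 35; product = 35.
That gives 35 routes.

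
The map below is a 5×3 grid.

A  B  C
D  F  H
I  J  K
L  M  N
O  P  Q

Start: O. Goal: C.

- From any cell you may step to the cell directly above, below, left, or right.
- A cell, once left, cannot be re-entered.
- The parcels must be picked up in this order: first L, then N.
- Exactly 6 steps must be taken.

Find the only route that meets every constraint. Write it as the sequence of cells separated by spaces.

O L M N K H C

The waypoints must appear in the order L, N, with no cell reused.
Route from O: up 1 to L, right 2 to N, up 3 to C — 6 moves in all.
Check: order respected (L at step 1, N at step 3); 6 moves as required.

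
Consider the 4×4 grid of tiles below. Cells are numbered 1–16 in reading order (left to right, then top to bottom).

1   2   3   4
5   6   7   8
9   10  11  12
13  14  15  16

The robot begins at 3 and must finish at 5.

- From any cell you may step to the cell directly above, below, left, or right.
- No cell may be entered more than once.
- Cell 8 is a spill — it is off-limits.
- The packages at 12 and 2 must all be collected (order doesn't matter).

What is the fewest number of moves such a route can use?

11

Any route passes through 12 and 2 in some order between 3 and 5. Summing Manhattan distances along each leg and taking the cheapest ordering (3 → 2 → 12 → 5) gives a lower bound of 1 + 4 + 4 = 9 moves.
The shortest route satisfying every rule uses 11 moves: 3 → 7 → 11 → 12 → 16 → 15 → 14 → 10 → 6 → 2 → 1 → 5.
The no-revisit rule (legs can't share cells) pushes the minimum above the 9-move bound; an exhaustive check rules out every length from 9 to 10, leaving 11 as the minimum.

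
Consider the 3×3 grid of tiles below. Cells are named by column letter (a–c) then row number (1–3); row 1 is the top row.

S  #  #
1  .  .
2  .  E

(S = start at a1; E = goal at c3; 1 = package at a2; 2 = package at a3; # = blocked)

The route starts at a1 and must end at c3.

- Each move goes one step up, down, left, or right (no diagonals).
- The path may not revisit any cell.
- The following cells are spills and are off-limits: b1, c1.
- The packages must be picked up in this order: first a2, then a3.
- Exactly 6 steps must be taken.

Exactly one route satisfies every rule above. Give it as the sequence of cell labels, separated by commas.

a1, a2, a3, b3, b2, c2, c3

The waypoints must appear in the order a2, a3, with no cell reused.
Route from a1: 2× down (reaching a3), right to b3, up to b2, right to c2, down to c3 — 6 moves in all.
Check: order respected (1 at step 1, 2 at step 2); 6 moves as required.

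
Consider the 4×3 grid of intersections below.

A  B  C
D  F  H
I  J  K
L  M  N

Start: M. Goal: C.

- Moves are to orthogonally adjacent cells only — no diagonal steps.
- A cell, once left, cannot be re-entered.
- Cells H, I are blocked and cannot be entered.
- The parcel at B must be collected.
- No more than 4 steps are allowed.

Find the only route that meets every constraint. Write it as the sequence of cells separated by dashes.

M - J - F - B - C

Any route must reach B and still end at C within 4 moves, so the order of the required stops is forced.
Route from M: 3× up (reaching B), right to C — 4 moves in all.
Check: all required cells visited; 4 ≤ 4 moves.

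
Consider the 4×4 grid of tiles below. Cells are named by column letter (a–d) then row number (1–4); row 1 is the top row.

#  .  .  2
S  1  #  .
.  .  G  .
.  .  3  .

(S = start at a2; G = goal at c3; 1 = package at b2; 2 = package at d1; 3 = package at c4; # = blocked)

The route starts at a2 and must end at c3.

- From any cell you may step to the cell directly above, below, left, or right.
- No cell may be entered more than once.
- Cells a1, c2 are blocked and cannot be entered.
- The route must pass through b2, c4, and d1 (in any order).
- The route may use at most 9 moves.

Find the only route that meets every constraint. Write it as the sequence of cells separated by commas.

The budget equals the shortest possible length, so every move has to be on a shortest route through the required cells.
Route from a2: right to b2, up to b1, 2× right (reaching d1), 3× down (reaching d4), left to c4, up to c3 — 9 moves in all.
Check: all required cells visited; 9 ≤ 9 moves.

a2, b2, b1, c1, d1, d2, d3, d4, c4, c3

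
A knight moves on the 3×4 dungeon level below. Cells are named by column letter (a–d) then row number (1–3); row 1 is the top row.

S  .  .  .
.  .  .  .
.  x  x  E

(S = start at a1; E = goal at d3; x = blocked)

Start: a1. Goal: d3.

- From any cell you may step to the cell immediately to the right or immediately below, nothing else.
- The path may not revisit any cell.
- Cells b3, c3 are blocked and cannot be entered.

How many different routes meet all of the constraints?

A right/down-only route from a1 to d3 makes exactly 2 down-moves and 3 right-moves in some order.
With no other constraints that would be C(5,2) = 10 routes.
Subtract routes through each blocked cell (inclusion–exclusion for overlaps): − through b3: 3 − through c3: 6 + through b3&c3: 3 → 4.
That gives 4 routes.

4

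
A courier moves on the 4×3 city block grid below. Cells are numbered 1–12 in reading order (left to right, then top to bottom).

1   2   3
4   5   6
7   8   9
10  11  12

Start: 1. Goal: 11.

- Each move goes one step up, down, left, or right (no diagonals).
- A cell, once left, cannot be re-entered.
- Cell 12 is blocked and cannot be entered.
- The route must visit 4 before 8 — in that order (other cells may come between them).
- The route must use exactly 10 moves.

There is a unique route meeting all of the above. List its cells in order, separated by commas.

1, 4, 5, 2, 3, 6, 9, 8, 7, 10, 11

The waypoints must appear in the order 4, 8, with no cell reused.
Route from 1: down 1 to 4, right 1 to 5, up 1 to 2, right 1 to 3, down 2 to 9, left 2 to 7, down 1 to 10, right 1 to 11 — 10 moves in all.
Check: order respected (4 at step 1, 8 at step 7); 10 moves as required.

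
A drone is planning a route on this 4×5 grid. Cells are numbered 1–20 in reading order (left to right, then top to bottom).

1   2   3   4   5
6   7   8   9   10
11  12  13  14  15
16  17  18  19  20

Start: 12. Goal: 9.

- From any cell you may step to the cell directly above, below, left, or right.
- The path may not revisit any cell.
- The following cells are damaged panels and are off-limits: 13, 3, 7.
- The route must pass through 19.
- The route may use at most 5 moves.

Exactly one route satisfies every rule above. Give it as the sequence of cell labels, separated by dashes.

The 5-move cap with required stops at 19 leaves no slack for detours.
Route from 12: down to 17, 2× right (reaching 19), 2× up (reaching 9) — 5 moves in all.
Check: all required cells visited; 5 ≤ 5 moves.

12 - 17 - 18 - 19 - 14 - 9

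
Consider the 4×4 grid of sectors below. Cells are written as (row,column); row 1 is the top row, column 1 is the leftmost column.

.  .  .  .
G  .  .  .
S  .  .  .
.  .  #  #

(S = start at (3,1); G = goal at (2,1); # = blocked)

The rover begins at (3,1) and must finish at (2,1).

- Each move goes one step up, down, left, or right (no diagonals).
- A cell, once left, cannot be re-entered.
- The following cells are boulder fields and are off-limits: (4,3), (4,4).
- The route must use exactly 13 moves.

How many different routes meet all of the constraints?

Need simple routes of exactly 13 moves from (3,1) to (2,1) (Manhattan distance 1, so 6 moves are spent on a detour and 6 undoing it).
Enumerating: (3,1) (4,1) (4,2) (3,2) (2,2) (2,3) (3,3) (3,4) (2,4) (1,4) (1,3) (1,2) (1,1) (2,1) | (3,1) (4,1) (4,2) (3,2) (3,3) (3,4) (2,4) (1,4) (1,3) (2,3) (2,2) (1,2) (1,1) (2,1).
That gives 2 routes.

2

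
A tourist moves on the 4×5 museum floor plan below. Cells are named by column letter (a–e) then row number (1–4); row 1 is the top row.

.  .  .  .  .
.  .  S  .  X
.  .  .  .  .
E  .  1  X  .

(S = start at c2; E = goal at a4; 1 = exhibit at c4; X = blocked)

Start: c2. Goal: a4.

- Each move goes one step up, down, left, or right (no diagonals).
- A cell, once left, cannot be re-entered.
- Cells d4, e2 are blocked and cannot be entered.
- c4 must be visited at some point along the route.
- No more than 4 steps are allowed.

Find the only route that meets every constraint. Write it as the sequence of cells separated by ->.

c2 -> c3 -> c4 -> b4 -> a4

Any route must reach c4 and still end at a4 within 4 moves, so the order of the required stops is forced.
Route from c2: down 2 to c4, left 2 to a4 — 4 moves in all.
Check: all required cells visited; 4 ≤ 4 moves.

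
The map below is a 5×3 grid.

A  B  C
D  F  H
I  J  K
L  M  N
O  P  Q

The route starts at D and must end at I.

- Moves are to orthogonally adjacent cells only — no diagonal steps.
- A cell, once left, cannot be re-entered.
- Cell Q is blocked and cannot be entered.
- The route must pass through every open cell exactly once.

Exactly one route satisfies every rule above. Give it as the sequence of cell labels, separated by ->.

D -> A -> B -> C -> H -> F -> J -> K -> N -> M -> P -> O -> L -> I

Need to visit all 14 open cells exactly once, starting at D and ending at I.
Route from D: up 1 to A, right 2 to C, down 1 to H, left 1 to F, down 1 to J, right 1 to K, down 1 to N, left 1 to M, down 1 to P, left 1 to O, up 2 to I — 13 moves in all.
Check: all 14 open cells covered.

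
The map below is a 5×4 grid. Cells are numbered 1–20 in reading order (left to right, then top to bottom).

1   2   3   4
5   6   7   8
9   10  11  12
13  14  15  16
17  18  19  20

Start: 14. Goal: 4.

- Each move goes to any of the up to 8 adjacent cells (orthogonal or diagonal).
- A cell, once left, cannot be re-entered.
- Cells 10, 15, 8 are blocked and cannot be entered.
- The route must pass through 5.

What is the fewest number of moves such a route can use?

Any route passes through 5 somewhere between 14 and 4. Summing Chebyshev distances along the two legs (14 → 5 → 4) gives a lower bound of 2 + 3 = 5 moves.
A route of 5 moves achieves this: 14 → 9 → 5 → 2 → 3 → 4.
Since 5 matches the lower bound, it is optimal.

5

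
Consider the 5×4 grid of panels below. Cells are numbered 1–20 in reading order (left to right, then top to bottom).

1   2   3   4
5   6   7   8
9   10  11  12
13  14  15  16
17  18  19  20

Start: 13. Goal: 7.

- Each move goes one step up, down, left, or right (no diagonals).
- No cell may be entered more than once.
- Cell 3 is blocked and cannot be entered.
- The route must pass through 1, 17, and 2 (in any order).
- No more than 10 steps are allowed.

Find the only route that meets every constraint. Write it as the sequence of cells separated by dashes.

13 - 17 - 18 - 14 - 10 - 9 - 5 - 1 - 2 - 6 - 7

Any route must reach 1, 17, and 2 and still end at 7 within 10 moves, so the order of the required stops is forced.
Route from 13: down to 17, right to 18, 2× up (reaching 10), left to 9, 2× up (reaching 1), right to 2, down to 6, right to 7 — 10 moves in all.
Check: all required cells visited; 10 ≤ 10 moves.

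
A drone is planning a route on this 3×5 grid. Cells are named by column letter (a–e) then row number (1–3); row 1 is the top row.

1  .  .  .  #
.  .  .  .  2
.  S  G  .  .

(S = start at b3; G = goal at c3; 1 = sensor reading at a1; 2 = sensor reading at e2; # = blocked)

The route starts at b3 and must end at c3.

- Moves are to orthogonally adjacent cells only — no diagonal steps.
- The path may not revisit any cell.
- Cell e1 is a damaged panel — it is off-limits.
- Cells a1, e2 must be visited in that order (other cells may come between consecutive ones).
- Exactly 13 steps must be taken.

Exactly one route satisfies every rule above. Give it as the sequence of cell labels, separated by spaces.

b3 a3 a2 a1 b1 b2 c2 c1 d1 d2 e2 e3 d3 c3

The waypoints must appear in the order a1, e2, with no cell reused.
Route from b3: left to a3, 2× up (reaching a1), right to b1, down to b2, right to c2, up to c1, right to d1, down to d2, right to e2, down to e3, 2× left (reaching c3) — 13 moves in all.
Check: order respected (1 at step 3, 2 at step 10); 13 moves as required.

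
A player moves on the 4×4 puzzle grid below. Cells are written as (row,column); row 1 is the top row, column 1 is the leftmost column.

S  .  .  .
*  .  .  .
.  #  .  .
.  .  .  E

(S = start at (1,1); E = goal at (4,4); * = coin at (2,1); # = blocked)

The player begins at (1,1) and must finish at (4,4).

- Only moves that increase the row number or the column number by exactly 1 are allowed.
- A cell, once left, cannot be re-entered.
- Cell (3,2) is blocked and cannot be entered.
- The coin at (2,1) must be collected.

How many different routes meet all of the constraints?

A right/down-only route from (1,1) to (4,4) makes exactly 3 down-moves and 3 right-moves in some order.
With no other constraints that would be C(6,3) = 20 routes.
Split at (2,1) and multiply the segment counts (each segment already excludes blocked cells): (1,1)→(2,1): 1; (2,1)→(4,4): 4; product = 4.
That gives 4 routes.

4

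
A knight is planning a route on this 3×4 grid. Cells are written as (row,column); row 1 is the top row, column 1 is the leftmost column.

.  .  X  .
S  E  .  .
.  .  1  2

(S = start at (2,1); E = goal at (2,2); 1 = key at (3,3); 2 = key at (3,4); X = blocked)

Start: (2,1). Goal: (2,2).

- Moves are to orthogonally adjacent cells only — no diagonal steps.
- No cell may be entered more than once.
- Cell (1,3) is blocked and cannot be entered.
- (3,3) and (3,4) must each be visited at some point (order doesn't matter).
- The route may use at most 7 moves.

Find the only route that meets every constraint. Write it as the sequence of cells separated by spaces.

The 7-move cap with required stops at (3,3), (3,4) leaves no slack for detours.
Route from (2,1): down 1 to (3,1), right 3 to (3,4), up 1 to (2,4), left 2 to (2,2) — 7 moves in all.
Check: all required cells visited; 7 ≤ 7 moves.

(2,1) (3,1) (3,2) (3,3) (3,4) (2,4) (2,3) (2,2)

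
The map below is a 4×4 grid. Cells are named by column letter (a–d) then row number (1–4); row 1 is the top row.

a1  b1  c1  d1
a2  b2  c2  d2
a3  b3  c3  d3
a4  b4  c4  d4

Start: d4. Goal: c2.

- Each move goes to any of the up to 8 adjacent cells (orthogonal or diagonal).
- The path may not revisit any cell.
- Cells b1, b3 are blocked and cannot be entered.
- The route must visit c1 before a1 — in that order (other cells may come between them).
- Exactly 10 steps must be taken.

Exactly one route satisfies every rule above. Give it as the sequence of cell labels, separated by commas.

d4, d3, d2, c1, b2, a1, a2, a3, b4, c3, c2

The waypoints must appear in the order c1, a1, with no cell reused.
Route from d4: up 2 to d2, up-left 1 to c1, down-left 1 to b2, up-left 1 to a1, down 2 to a3, down-right 1 to b4, up-right 1 to c3, up 1 to c2 — 10 moves in all.
Check: order respected (c1 at step 3, a1 at step 5); 10 moves as required.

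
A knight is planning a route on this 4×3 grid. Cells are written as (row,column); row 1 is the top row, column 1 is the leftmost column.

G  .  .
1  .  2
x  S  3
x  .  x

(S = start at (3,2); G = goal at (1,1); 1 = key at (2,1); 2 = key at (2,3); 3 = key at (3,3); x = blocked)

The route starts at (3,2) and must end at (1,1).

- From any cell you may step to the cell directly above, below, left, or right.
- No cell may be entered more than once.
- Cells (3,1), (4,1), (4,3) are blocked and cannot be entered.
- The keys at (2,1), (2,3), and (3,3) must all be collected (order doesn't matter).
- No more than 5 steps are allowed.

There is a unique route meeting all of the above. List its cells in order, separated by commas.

(3,2), (3,3), (2,3), (2,2), (2,1), (1,1)

The budget equals the shortest possible length, so every move has to be on a shortest route through the required cells.
Route from (3,2): right to (3,3), up to (2,3), 2× left (reaching (2,1)), up to (1,1) — 5 moves in all.
Check: all required cells visited; 5 ≤ 5 moves.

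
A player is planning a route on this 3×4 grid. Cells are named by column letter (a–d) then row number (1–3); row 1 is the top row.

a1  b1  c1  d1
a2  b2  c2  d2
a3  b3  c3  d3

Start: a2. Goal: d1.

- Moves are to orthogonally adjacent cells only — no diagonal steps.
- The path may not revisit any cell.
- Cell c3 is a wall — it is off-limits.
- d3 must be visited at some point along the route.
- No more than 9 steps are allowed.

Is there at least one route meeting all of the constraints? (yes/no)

d3 must be visited but has only one open neighbour (d2), and it is neither the start nor the goal — the route would have to enter and leave through d2, re-entering it.

no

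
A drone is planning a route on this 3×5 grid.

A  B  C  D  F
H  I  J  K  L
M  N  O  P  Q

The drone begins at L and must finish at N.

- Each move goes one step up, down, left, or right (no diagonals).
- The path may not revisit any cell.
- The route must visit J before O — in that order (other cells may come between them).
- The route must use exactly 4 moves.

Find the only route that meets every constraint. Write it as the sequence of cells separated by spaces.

The waypoints must appear in the order J, O, with no cell reused.
Route from L: 2× left (reaching J), down to O, left to N — 4 moves in all.
Check: order respected (J at step 2, O at step 3); 4 moves as required.

L K J O N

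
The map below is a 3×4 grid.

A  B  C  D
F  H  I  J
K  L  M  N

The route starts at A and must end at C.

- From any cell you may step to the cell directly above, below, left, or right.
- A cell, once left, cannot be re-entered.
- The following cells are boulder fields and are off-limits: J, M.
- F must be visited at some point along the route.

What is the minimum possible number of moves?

Any route passes through F somewhere between A and C. Summing Manhattan distances along the two legs (A → F → C) gives a lower bound of 1 + 3 = 4 moves.
A route of 4 moves achieves this: A → F → H → B → C.
Since 4 matches the lower bound, it is optimal.

4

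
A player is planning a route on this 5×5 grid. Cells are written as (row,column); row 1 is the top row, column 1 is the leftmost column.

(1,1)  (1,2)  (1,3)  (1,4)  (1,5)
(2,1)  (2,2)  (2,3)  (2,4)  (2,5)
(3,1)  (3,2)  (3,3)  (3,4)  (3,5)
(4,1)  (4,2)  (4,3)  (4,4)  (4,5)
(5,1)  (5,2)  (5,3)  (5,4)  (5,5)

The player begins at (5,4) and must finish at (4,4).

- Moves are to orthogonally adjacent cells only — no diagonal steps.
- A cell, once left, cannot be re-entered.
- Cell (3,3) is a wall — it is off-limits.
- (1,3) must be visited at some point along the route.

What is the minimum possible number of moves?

11

Any route passes through (1,3) somewhere between (5,4) and (4,4). Summing Manhattan distances along the two legs ((5,4) → (1,3) → (4,4)) gives a lower bound of 5 + 4 = 9 moves.
The shortest route satisfying every rule uses 11 moves: (5,4) → (5,3) → (4,3) → (4,2) → (3,2) → (2,2) → (1,2) → (1,3) → (2,3) → (2,4) → (3,4) → (4,4).
The bound of 9 isn't tight here; checking systematically, no route of length 9 through 10 satisfies every constraint, so 11 is the minimum.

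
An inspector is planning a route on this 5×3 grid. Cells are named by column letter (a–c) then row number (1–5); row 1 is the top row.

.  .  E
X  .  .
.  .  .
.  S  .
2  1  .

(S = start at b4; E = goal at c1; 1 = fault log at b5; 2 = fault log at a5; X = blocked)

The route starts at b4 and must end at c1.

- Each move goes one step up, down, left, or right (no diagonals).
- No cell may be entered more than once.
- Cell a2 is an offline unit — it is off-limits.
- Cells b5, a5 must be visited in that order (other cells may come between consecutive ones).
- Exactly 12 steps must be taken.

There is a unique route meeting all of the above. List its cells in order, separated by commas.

b4, c4, c5, b5, a5, a4, a3, b3, c3, c2, b2, b1, c1

The waypoints must appear in the order b5, a5, with no cell reused.
Route from b4: right 1 to c4, down 1 to c5, left 2 to a5, up 2 to a3, right 2 to c3, up 1 to c2, left 1 to b2, up 1 to b1, right 1 to c1 — 12 moves in all.
Check: order respected (1 at step 3, 2 at step 4); 12 moves as required.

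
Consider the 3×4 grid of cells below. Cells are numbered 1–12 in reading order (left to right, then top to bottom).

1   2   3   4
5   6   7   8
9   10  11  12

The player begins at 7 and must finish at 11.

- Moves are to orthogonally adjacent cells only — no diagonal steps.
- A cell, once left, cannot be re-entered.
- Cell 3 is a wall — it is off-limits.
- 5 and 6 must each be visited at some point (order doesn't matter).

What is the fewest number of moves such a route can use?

5

Any route passes through 5 and 6 in some order between 7 and 11. Summing Manhattan distances along each leg and taking the cheapest ordering (7 → 6 → 5 → 11) gives a lower bound of 1 + 1 + 3 = 5 moves.
A route of 5 moves achieves this: 7 → 6 → 5 → 9 → 10 → 11.
Since 5 matches the lower bound, it is optimal.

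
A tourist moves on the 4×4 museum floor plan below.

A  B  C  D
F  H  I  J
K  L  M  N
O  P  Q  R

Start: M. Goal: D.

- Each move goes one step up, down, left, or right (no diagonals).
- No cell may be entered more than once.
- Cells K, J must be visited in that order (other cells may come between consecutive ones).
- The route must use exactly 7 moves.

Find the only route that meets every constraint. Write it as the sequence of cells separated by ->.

M -> L -> K -> F -> H -> I -> J -> D

The waypoints must appear in the order K, J, with no cell reused.
Route from M: left 2 to K, up 1 to F, right 3 to J, up 1 to D — 7 moves in all.
Check: order respected (K at step 2, J at step 6); 7 moves as required.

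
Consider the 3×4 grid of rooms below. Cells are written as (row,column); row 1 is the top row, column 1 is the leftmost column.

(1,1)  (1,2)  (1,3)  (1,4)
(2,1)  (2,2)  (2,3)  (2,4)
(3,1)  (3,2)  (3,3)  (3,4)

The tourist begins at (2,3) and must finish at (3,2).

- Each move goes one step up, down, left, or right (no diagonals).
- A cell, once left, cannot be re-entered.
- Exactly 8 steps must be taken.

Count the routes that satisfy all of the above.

Need simple routes of exactly 8 moves from (2,3) to (3,2) (Manhattan distance 2, so 3 moves are spent on a detour and 3 undoing it).
Enumerating: (2,3) (3,3) (3,4) (2,4) (1,4) (1,3) (1,2) (2,2) (3,2) | (2,3) (2,2) (1,2) (1,3) (1,4) (2,4) (3,4) (3,3) (3,2) | (2,3) (2,4) (1,4) (1,3) (1,2) (2,2) (2,1) (3,1) (3,2) | (2,3) (2,4) (1,4) (1,3) (1,2) (1,1) (2,1) (3,1) (3,2) | (2,3) (2,4) (1,4) (1,3) (1,2) (1,1) (2,1) (2,2) (3,2).
That gives 5 routes.

5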